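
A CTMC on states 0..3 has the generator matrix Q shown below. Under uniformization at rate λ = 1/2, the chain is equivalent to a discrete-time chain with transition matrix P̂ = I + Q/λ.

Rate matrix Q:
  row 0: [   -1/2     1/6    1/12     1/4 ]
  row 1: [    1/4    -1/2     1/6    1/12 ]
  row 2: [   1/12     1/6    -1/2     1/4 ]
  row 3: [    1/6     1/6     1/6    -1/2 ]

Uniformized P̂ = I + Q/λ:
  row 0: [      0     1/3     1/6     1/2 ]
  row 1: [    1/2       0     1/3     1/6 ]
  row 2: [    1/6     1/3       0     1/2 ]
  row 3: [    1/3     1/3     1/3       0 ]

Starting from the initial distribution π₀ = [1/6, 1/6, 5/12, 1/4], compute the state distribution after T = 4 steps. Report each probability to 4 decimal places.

π = [0.2599, 0.2490, 0.2234, 0.2677]

t=0: π = [0.1667, 0.1667, 0.4167, 0.2500]
t=1: π = [0.2361, 0.2778, 0.1667, 0.3194]
t=2: π = [0.2731, 0.2407, 0.2384, 0.2477]
t=3: π = [0.2427, 0.2531, 0.2083, 0.2959]
t=4: π = [0.2599, 0.2490, 0.2234, 0.2677]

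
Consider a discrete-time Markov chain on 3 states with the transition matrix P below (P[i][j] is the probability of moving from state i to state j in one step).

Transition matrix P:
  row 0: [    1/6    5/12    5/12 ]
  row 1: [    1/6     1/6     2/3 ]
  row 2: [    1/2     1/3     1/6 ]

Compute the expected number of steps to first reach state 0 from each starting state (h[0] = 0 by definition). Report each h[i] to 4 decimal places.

First-step conditioning: h[0] = 0; for i ≠ 0, h[i] = 1 + Σ_k P[i][k]·h[k].
  h[1] = 1 + 1/6·h[1] + 2/3·h[2]
  h[2] = 1 + 1/3·h[1] + 1/6·h[2]
Solving the 2×2 linear system over states ≠ 0 gives exactly h = [0, 54/17, 42/17] (h[0] = 0 is the target).

h = [0.0000, 3.1765, 2.4706]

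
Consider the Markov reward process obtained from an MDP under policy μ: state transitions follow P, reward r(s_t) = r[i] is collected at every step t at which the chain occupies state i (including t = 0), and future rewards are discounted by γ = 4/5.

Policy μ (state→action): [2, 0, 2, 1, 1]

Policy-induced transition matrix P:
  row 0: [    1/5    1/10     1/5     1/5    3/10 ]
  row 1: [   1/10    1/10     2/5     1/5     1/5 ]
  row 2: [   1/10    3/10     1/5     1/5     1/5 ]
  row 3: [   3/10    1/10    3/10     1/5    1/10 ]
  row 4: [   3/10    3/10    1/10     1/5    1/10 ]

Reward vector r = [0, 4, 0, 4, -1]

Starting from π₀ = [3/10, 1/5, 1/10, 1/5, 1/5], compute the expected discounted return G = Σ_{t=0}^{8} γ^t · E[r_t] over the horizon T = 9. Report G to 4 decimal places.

G = 5.8284

t=0: π = [0.3000, 0.2000, 0.1000, 0.2000, 0.2000], E[r] = 1.4000, γ^t·E[r] = 1.400000, running G = 1.400000
t=1: π = [0.2100, 0.1600, 0.2400, 0.2000, 0.1900], E[r] = 1.2500, γ^t·E[r] = 1.000000, running G = 2.400000
t=2: π = [0.1990, 0.1860, 0.2330, 0.2000, 0.1820], E[r] = 1.3620, γ^t·E[r] = 0.871680, running G = 3.271680
t=3: π = [0.1963, 0.1830, 0.2390, 0.2000, 0.1817], E[r] = 1.3503, γ^t·E[r] = 0.691354, running G = 3.963034
t=4: π = [0.1960, 0.1841, 0.2384, 0.2000, 0.1815], E[r] = 1.3551, γ^t·E[r] = 0.555049, running G = 4.518083
t=5: π = [0.1959, 0.1840, 0.2387, 0.2000, 0.1815], E[r] = 1.3545, γ^t·E[r] = 0.443830, running G = 4.961912
t=6: π = [0.1959, 0.1840, 0.2387, 0.2000, 0.1814], E[r] = 1.3547, γ^t·E[r] = 0.355117, running G = 5.317029
t=7: π = [0.1959, 0.1840, 0.2387, 0.2000, 0.1814], E[r] = 1.3546, γ^t·E[r] = 0.284087, running G = 5.601116
t=8: π = [0.1959, 0.1840, 0.2387, 0.2000, 0.1814], E[r] = 1.3546, γ^t·E[r] = 0.227271, running G = 5.828387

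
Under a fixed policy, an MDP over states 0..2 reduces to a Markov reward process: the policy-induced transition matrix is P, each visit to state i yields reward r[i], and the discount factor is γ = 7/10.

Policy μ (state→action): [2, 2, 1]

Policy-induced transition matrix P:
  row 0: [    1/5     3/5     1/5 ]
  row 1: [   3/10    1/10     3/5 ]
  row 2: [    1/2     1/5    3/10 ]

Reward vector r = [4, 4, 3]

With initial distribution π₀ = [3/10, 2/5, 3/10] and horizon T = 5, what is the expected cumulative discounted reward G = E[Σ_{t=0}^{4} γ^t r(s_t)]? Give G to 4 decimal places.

t=0: π = [0.3000, 0.4000, 0.3000], E[r] = 3.7000, γ^t·E[r] = 3.700000, running G = 3.700000
t=1: π = [0.3300, 0.2800, 0.3900], E[r] = 3.6100, γ^t·E[r] = 2.527000, running G = 6.227000
t=2: π = [0.3450, 0.3040, 0.3510], E[r] = 3.6490, γ^t·E[r] = 1.788010, running G = 8.015010
t=3: π = [0.3357, 0.3076, 0.3567], E[r] = 3.6433, γ^t·E[r] = 1.249652, running G = 9.264662
t=4: π = [0.3378, 0.3035, 0.3587], E[r] = 3.6413, γ^t·E[r] = 0.874274, running G = 10.138936

G = 10.1389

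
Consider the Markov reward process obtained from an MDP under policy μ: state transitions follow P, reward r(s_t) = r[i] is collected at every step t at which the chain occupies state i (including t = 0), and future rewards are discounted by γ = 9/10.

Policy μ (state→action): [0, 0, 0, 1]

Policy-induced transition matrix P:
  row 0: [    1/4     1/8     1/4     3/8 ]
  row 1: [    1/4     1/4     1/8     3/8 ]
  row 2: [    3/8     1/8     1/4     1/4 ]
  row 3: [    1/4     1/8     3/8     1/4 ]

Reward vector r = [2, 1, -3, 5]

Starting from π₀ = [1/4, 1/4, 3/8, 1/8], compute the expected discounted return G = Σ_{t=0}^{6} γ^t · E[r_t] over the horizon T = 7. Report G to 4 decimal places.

t=0: π = [0.2500, 0.2500, 0.3750, 0.1250], E[r] = 0.2500, γ^t·E[r] = 0.250000, running G = 0.250000
t=1: π = [0.2969, 0.1563, 0.2344, 0.3125], E[r] = 1.6094, γ^t·E[r] = 1.448438, running G = 1.698438
t=2: π = [0.2793, 0.1445, 0.2695, 0.3066], E[r] = 1.4277, γ^t·E[r] = 1.156465, running G = 2.854902
t=3: π = [0.2837, 0.1431, 0.2703, 0.3030], E[r] = 1.4146, γ^t·E[r] = 1.031208, running G = 3.886110
t=4: π = [0.2838, 0.1429, 0.2700, 0.3033], E[r] = 1.4172, γ^t·E[r] = 0.929829, running G = 4.815939
t=5: π = [0.2837, 0.1429, 0.2701, 0.3033], E[r] = 1.4169, γ^t·E[r] = 0.836636, running G = 5.652575
t=6: π = [0.2838, 0.1429, 0.2701, 0.3033], E[r] = 1.4168, γ^t·E[r] = 0.752959, running G = 6.405534

G = 6.4055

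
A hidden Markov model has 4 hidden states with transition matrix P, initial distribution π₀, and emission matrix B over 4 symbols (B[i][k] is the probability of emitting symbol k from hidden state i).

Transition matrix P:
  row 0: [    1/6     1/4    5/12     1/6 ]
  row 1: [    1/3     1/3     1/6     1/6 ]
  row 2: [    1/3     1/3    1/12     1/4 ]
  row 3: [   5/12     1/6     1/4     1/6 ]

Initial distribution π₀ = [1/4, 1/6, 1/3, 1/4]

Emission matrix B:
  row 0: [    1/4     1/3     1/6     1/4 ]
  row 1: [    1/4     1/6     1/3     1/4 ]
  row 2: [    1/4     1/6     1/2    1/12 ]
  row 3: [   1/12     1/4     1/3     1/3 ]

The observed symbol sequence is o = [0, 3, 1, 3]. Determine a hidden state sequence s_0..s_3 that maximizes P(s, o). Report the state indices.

t=0: δ = [6.250e-02, 4.167e-02, 8.333e-02, 2.083e-02]  (obs o_0=0)
t=1: δ = [6.944e-03, 6.944e-03, 2.170e-03, 6.944e-03]  ψ = [2, 2, 0, 2]  (obs o_1=3)
t=2: δ = [9.645e-04, 3.858e-04, 4.823e-04, 2.894e-04]  ψ = [3, 1, 0, 0]  (obs o_2=1)
t=3: δ = [4.019e-05, 6.028e-05, 3.349e-05, 5.358e-05]  ψ = [0, 0, 0, 0]  (obs o_3=3)
backtrack: best end state = 1; path = [2, 3, 0, 1]

path = [2, 3, 0, 1]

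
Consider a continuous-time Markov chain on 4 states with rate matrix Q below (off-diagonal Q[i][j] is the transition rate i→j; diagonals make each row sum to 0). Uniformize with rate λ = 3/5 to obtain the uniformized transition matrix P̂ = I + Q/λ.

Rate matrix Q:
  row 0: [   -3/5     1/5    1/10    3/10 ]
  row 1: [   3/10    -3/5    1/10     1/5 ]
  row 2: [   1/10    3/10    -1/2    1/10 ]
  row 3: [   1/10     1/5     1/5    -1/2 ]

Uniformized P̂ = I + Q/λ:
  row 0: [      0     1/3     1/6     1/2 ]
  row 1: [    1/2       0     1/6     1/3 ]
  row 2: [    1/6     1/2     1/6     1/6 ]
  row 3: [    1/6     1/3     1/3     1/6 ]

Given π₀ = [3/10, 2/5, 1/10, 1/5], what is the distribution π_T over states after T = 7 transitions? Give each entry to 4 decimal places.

t=0: π = [0.3000, 0.4000, 0.1000, 0.2000]
t=1: π = [0.2500, 0.2167, 0.2000, 0.3333]
t=2: π = [0.1972, 0.2944, 0.2222, 0.2861]
t=3: π = [0.2319, 0.2722, 0.2144, 0.2815]
t=4: π = [0.2188, 0.2783, 0.2136, 0.2894]
t=5: π = [0.2230, 0.2762, 0.2149, 0.2860]
t=6: π = [0.2216, 0.2771, 0.2143, 0.2870]
t=7: π = [0.2221, 0.2767, 0.2145, 0.2867]

π = [0.2221, 0.2767, 0.2145, 0.2867]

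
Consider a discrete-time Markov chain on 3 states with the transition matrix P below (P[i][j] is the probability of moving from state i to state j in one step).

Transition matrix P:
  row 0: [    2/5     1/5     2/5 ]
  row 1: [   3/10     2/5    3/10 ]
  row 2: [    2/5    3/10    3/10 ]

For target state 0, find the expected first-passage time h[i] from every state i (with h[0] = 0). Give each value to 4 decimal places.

h = [0.0000, 3.0303, 2.7273]

First-step conditioning: h[0] = 0; for i ≠ 0, h[i] = 1 + Σ_k P[i][k]·h[k].
  h[1] = 1 + 2/5·h[1] + 3/10·h[2]
  h[2] = 1 + 3/10·h[1] + 3/10·h[2]
Solving the 2×2 linear system over states ≠ 0 gives exactly h = [0, 100/33, 30/11] (h[0] = 0 is the target).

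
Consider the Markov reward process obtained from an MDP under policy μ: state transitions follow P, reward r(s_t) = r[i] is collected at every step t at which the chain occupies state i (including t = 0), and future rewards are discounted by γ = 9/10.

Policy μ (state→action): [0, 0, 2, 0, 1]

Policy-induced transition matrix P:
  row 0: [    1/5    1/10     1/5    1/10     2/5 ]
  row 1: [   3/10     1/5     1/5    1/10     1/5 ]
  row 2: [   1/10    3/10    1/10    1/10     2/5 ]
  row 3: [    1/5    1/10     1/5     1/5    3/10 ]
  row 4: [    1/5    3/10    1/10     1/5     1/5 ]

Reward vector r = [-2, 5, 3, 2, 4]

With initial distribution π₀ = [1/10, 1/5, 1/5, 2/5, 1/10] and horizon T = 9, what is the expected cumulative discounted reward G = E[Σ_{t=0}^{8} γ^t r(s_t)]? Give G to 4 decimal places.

G = 15.5930

t=0: π = [0.1000, 0.2000, 0.2000, 0.4000, 0.1000], E[r] = 2.6000, γ^t·E[r] = 2.600000, running G = 2.600000
t=1: π = [0.2000, 0.1800, 0.1700, 0.1500, 0.3000], E[r] = 2.5100, γ^t·E[r] = 2.259000, running G = 4.859000
t=2: π = [0.2010, 0.2120, 0.1530, 0.1450, 0.2890], E[r] = 2.5630, γ^t·E[r] = 2.076030, running G = 6.935030
t=3: π = [0.2059, 0.2096, 0.1558, 0.1434, 0.2853], E[r] = 2.5316, γ^t·E[r] = 1.845536, running G = 8.780566
t=4: π = [0.2054, 0.2092, 0.1559, 0.1429, 0.2867], E[r] = 2.5353, γ^t·E[r] = 1.663391, running G = 10.443957
t=5: π = [0.2053, 0.2094, 0.1557, 0.1430, 0.2865], E[r] = 2.5358, γ^t·E[r] = 1.497367, running G = 11.941325
t=6: π = [0.2054, 0.2094, 0.1558, 0.1429, 0.2865], E[r] = 2.5355, γ^t·E[r] = 1.347477, running G = 13.288802
t=7: π = [0.2054, 0.2094, 0.1558, 0.1429, 0.2865], E[r] = 2.5356, γ^t·E[r] = 1.212748, running G = 14.501550
t=8: π = [0.2054, 0.2094, 0.1558, 0.1429, 0.2865], E[r] = 2.5356, γ^t·E[r] = 1.091475, running G = 15.593025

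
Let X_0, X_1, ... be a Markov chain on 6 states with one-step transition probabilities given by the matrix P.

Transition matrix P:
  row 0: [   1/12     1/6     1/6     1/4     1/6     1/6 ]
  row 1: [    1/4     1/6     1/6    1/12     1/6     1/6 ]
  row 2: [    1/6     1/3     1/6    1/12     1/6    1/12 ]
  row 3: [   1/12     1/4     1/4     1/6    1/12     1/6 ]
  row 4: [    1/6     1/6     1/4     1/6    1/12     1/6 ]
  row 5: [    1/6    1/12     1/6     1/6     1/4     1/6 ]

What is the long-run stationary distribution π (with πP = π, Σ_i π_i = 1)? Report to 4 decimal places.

Balance equations π_j = Σ_i π_i·P[i][j]:
  π_0 = 1/12·π_0 + 1/4·π_1 + 1/6·π_2 + 1/12·π_3 + 1/6·π_4 + 1/6·π_5
  π_1 = 1/6·π_0 + 1/6·π_1 + 1/3·π_2 + 1/4·π_3 + 1/6·π_4 + 1/12·π_5
  π_2 = 1/6·π_0 + 1/6·π_1 + 1/6·π_2 + 1/4·π_3 + 1/4·π_4 + 1/6·π_5
  π_3 = 1/4·π_0 + 1/12·π_1 + 1/12·π_2 + 1/6·π_3 + 1/6·π_4 + 1/6·π_5
  π_4 = 1/6·π_0 + 1/6·π_1 + 1/6·π_2 + 1/12·π_3 + 1/12·π_4 + 1/4·π_5
  normalize: π_0 + π_1 + π_2 + π_3 + π_4 + π_5 = 1
Solving the linear system gives exactly π = [47033/298106, 59129/298106, 28586/149053, 21956/149053, 22970/149053, 22460/149053].

π = [0.1578, 0.1983, 0.1918, 0.1473, 0.1541, 0.1507]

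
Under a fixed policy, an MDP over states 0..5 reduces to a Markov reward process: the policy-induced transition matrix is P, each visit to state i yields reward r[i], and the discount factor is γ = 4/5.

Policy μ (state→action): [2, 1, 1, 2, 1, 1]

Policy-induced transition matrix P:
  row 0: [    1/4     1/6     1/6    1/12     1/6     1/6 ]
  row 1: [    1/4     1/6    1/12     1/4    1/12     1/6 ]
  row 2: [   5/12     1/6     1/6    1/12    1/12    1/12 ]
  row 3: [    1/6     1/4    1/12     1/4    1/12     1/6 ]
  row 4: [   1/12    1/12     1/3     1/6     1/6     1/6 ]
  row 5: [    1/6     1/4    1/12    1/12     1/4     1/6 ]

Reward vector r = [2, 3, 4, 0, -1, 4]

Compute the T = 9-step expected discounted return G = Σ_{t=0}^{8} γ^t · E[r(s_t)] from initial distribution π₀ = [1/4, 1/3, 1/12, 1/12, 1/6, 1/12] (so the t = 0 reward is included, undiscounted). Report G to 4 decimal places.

G = 8.8816

t=0: π = [0.2500, 0.3333, 0.0833, 0.0833, 0.1667, 0.0833], E[r] = 2.0000, γ^t·E[r] = 2.000000, running G = 2.000000
t=1: π = [0.2222, 0.1667, 0.1528, 0.1667, 0.1319, 0.1597], E[r] = 2.0625, γ^t·E[r] = 1.650000, running G = 3.650000
t=2: π = [0.2263, 0.1829, 0.1476, 0.1499, 0.1395, 0.1539], E[r] = 2.0677, γ^t·E[r] = 1.323333, running G = 4.973333
t=3: π = [0.2260, 0.1804, 0.1494, 0.1504, 0.1395, 0.1544], E[r] = 2.0686, γ^t·E[r] = 1.059111, running G = 6.032444
t=4: π = [0.2262, 0.1804, 0.1495, 0.1501, 0.1395, 0.1542], E[r] = 2.0691, γ^t·E[r] = 0.847511, running G = 6.879956
t=5: π = [0.2263, 0.1804, 0.1495, 0.1500, 0.1395, 0.1542], E[r] = 2.0692, γ^t·E[r] = 0.678041, running G = 7.557997
t=6: π = [0.2263, 0.1804, 0.1495, 0.1500, 0.1395, 0.1542], E[r] = 2.0692, γ^t·E[r] = 0.542440, running G = 8.100437
t=7: π = [0.2263, 0.1804, 0.1495, 0.1500, 0.1395, 0.1542], E[r] = 2.0692, γ^t·E[r] = 0.433953, running G = 8.534389
t=8: π = [0.2263, 0.1804, 0.1495, 0.1500, 0.1395, 0.1542], E[r] = 2.0692, γ^t·E[r] = 0.347162, running G = 8.881552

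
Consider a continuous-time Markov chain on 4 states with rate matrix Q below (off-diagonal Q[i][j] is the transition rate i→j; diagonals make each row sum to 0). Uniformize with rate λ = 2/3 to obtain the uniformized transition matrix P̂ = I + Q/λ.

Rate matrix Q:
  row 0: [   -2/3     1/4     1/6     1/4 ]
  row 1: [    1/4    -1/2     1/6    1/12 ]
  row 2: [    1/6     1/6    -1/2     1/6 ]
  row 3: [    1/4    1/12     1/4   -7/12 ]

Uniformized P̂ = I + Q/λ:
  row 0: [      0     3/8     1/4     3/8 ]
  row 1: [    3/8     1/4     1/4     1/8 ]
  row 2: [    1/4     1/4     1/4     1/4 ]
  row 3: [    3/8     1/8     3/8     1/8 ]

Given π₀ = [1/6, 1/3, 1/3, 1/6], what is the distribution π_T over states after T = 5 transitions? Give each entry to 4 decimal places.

t=0: π = [0.1667, 0.3333, 0.3333, 0.1667]
t=1: π = [0.2708, 0.2500, 0.2708, 0.2083]
t=2: π = [0.2396, 0.2578, 0.2760, 0.2266]
t=3: π = [0.2507, 0.2516, 0.2783, 0.2194]
t=4: π = [0.2462, 0.2539, 0.2774, 0.2225]
t=5: π = [0.2480, 0.2530, 0.2778, 0.2212]

π = [0.2480, 0.2530, 0.2778, 0.2212]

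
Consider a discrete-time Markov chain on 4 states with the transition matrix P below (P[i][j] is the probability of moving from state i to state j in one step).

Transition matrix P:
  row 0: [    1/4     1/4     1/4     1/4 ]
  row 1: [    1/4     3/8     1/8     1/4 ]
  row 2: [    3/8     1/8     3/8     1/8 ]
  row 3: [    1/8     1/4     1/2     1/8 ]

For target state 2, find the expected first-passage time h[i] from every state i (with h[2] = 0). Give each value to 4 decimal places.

h = [3.7059, 4.2353, 0.0000, 2.8824]

First-step conditioning: h[2] = 0; for i ≠ 2, h[i] = 1 + Σ_k P[i][k]·h[k].
  h[0] = 1 + 1/4·h[0] + 1/4·h[1] + 1/4·h[3]
  h[1] = 1 + 1/4·h[0] + 3/8·h[1] + 1/4·h[3]
  h[3] = 1 + 1/8·h[0] + 1/4·h[1] + 1/8·h[3]
Solving the 3×3 linear system over states ≠ 2 gives exactly h = [63/17, 72/17, 0, 49/17] (h[2] = 0 is the target).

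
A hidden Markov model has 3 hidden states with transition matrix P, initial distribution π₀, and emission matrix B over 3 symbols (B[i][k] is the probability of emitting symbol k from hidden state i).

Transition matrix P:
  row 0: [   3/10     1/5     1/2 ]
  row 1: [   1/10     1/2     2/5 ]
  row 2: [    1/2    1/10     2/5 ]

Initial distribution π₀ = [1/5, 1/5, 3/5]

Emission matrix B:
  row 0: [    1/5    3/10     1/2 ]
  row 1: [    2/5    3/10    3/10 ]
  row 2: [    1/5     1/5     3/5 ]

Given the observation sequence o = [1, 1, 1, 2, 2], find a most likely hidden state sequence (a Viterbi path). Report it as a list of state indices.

path = [2, 0, 2, 0, 2]

t=0: δ = [6.000e-02, 6.000e-02, 1.200e-01]  (obs o_0=1)
t=1: δ = [1.800e-02, 9.000e-03, 9.600e-03]  ψ = [2, 1, 2]  (obs o_1=1)
t=2: δ = [1.620e-03, 1.350e-03, 1.800e-03]  ψ = [0, 1, 0]  (obs o_2=1)
t=3: δ = [4.500e-04, 2.025e-04, 4.860e-04]  ψ = [2, 1, 0]  (obs o_3=2)
t=4: δ = [1.215e-04, 3.037e-05, 1.350e-04]  ψ = [2, 1, 0]  (obs o_4=2)
backtrack: best end state = 2; path = [2, 0, 2, 0, 2]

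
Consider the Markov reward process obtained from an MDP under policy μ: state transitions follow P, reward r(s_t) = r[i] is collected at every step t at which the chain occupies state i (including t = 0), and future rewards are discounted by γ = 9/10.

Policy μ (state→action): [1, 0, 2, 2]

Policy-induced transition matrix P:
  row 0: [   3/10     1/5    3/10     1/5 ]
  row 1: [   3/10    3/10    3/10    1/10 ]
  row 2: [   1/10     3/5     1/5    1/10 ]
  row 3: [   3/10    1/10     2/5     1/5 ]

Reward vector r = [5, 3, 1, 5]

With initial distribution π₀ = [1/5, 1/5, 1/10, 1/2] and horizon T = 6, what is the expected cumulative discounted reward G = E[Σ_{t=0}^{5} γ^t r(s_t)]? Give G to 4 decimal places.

t=0: π = [0.2000, 0.2000, 0.1000, 0.5000], E[r] = 4.2000, γ^t·E[r] = 4.200000, running G = 4.200000
t=1: π = [0.2800, 0.2100, 0.3400, 0.1700], E[r] = 3.2200, γ^t·E[r] = 2.898000, running G = 7.098000
t=2: π = [0.2320, 0.3400, 0.2830, 0.1450], E[r] = 3.1880, γ^t·E[r] = 2.582280, running G = 9.680280
t=3: π = [0.2434, 0.3327, 0.2862, 0.1377], E[r] = 3.1898, γ^t·E[r] = 2.325364, running G = 12.005644
t=4: π = [0.2428, 0.3340, 0.2852, 0.1381], E[r] = 3.1914, γ^t·E[r] = 2.093904, running G = 14.099548
t=5: π = [0.2430, 0.3336, 0.2853, 0.1381], E[r] = 3.1915, γ^t·E[r] = 1.884562, running G = 15.984110

G = 15.9841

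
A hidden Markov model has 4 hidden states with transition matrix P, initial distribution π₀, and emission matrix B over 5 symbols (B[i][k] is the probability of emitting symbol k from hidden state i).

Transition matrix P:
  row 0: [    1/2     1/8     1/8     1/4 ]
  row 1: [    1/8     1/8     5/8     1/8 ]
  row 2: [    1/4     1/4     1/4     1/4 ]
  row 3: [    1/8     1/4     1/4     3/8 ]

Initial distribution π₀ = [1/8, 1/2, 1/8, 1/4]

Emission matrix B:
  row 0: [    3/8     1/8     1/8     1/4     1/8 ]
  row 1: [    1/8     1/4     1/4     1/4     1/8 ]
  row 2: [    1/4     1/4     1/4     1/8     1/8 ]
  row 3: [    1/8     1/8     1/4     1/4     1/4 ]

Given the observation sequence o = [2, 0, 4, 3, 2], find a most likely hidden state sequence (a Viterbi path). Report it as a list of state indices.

path = [1, 2, 3, 1, 2]

t=0: δ = [1.562e-02, 1.250e-01, 3.125e-02, 6.250e-02]  (obs o_0=2)
t=1: δ = [5.859e-03, 1.953e-03, 1.953e-02, 2.930e-03]  ψ = [1, 1, 1, 3]  (obs o_1=0)
t=2: δ = [6.104e-04, 6.104e-04, 6.104e-04, 1.221e-03]  ψ = [2, 2, 2, 2]  (obs o_2=4)
t=3: δ = [7.629e-05, 7.629e-05, 4.768e-05, 1.144e-04]  ψ = [0, 3, 1, 3]  (obs o_3=3)
t=4: δ = [4.768e-06, 7.153e-06, 1.192e-05, 1.073e-05]  ψ = [0, 3, 1, 3]  (obs o_4=2)
backtrack: best end state = 2; path = [1, 2, 3, 1, 2]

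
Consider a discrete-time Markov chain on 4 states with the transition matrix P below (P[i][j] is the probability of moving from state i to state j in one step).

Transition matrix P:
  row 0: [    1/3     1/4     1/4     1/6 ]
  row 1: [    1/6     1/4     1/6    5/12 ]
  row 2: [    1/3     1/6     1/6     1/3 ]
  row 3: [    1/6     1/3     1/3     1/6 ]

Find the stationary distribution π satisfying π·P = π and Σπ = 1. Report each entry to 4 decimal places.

π = [0.2464, 0.2531, 0.2320, 0.2686]

Balance equations π_j = Σ_i π_i·P[i][j]:
  π_0 = 1/3·π_0 + 1/6·π_1 + 1/3·π_2 + 1/6·π_3
  π_1 = 1/4·π_0 + 1/4·π_1 + 1/6·π_2 + 1/3·π_3
  π_2 = 1/4·π_0 + 1/6·π_1 + 1/6·π_2 + 1/3·π_3
  normalize: π_0 + π_1 + π_2 + π_3 = 1
Solving the linear system gives exactly π = [222/901, 228/901, 209/901, 242/901].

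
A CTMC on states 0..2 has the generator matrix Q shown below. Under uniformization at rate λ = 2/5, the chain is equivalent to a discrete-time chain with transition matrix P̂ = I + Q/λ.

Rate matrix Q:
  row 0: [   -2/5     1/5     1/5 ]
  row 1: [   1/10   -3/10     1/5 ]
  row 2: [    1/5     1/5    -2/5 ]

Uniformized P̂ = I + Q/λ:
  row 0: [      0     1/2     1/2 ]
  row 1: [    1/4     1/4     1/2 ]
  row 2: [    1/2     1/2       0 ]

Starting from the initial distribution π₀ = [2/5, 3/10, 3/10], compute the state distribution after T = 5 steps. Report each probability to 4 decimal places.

t=0: π = [0.4000, 0.3000, 0.3000]
t=1: π = [0.2250, 0.4250, 0.3500]
t=2: π = [0.2813, 0.3938, 0.3250]
t=3: π = [0.2609, 0.4016, 0.3375]
t=4: π = [0.2691, 0.3996, 0.3313]
t=5: π = [0.2655, 0.4001, 0.3344]

π = [0.2655, 0.4001, 0.3344]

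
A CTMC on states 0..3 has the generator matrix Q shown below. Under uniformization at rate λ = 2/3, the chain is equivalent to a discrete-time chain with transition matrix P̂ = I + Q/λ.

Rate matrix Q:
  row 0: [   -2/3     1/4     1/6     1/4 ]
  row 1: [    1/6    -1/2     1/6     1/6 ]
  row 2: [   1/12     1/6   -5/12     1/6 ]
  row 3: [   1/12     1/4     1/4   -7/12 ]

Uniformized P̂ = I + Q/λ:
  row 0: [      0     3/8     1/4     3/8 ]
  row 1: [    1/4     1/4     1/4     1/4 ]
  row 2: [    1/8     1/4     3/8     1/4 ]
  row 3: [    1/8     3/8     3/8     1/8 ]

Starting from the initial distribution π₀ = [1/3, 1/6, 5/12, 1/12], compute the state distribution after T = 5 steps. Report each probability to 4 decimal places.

π = [0.1442, 0.2978, 0.3197, 0.2383]

t=0: π = [0.3333, 0.1667, 0.4167, 0.0833]
t=1: π = [0.1042, 0.3021, 0.3125, 0.2813]
t=2: π = [0.1497, 0.2982, 0.3242, 0.2279]
t=3: π = [0.1436, 0.2972, 0.3190, 0.2402]
t=4: π = [0.1442, 0.2980, 0.3199, 0.2379]
t=5: π = [0.1442, 0.2978, 0.3197, 0.2383]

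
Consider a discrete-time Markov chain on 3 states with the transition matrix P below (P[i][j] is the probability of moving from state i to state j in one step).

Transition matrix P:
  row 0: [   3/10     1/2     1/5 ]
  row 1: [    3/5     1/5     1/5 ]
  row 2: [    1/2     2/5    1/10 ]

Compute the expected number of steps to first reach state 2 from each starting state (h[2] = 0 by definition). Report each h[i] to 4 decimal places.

First-step conditioning: h[2] = 0; for i ≠ 2, h[i] = 1 + Σ_k P[i][k]·h[k].
  h[0] = 1 + 3/10·h[0] + 1/2·h[1]
  h[1] = 1 + 3/5·h[0] + 1/5·h[1]
Solving the 2×2 linear system over states ≠ 2 gives exactly h = [5, 5, 0] (h[2] = 0 is the target).

h = [5.0000, 5.0000, 0.0000]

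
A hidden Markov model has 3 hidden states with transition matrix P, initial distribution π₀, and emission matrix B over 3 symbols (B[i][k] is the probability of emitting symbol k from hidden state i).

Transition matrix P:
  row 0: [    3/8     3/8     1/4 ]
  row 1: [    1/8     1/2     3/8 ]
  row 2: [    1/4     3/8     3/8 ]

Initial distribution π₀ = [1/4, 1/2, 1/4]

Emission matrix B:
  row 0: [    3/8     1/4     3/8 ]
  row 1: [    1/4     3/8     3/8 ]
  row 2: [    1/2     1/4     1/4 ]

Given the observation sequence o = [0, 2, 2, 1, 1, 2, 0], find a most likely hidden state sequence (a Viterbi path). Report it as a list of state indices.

path = [1, 1, 1, 1, 1, 1, 2]

t=0: δ = [9.375e-02, 1.250e-01, 1.250e-01]  (obs o_0=0)
t=1: δ = [1.318e-02, 2.344e-02, 1.172e-02]  ψ = [0, 1, 1]  (obs o_1=2)
t=2: δ = [1.854e-03, 4.395e-03, 2.197e-03]  ψ = [0, 1, 1]  (obs o_2=2)
t=3: δ = [1.738e-04, 8.240e-04, 4.120e-04]  ψ = [0, 1, 1]  (obs o_3=1)
t=4: δ = [2.575e-05, 1.545e-04, 7.725e-05]  ψ = [1, 1, 1]  (obs o_4=1)
t=5: δ = [7.242e-06, 2.897e-05, 1.448e-05]  ψ = [1, 1, 1]  (obs o_5=2)
t=6: δ = [1.358e-06, 3.621e-06, 5.431e-06]  ψ = [1, 1, 1]  (obs o_6=0)
backtrack: best end state = 2; path = [1, 1, 1, 1, 1, 1, 2]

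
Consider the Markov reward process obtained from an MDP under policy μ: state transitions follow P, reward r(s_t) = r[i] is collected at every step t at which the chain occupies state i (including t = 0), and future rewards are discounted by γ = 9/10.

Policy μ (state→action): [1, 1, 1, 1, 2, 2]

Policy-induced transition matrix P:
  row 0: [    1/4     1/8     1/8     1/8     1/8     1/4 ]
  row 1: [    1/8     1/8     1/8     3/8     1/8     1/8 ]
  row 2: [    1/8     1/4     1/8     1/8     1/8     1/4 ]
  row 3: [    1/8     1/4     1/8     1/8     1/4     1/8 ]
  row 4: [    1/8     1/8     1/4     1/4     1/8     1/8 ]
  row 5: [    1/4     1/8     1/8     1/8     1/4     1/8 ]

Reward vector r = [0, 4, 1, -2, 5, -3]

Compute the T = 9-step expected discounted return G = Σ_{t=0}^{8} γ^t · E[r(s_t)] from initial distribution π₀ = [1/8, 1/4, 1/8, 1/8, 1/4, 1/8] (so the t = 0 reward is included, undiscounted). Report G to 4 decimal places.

t=0: π = [0.1250, 0.2500, 0.1250, 0.1250, 0.2500, 0.1250], E[r] = 1.7500, γ^t·E[r] = 1.750000, running G = 1.750000
t=1: π = [0.1563, 0.1563, 0.1563, 0.2188, 0.1563, 0.1563], E[r] = 0.6563, γ^t·E[r] = 0.590625, running G = 2.340625
t=2: π = [0.1641, 0.1719, 0.1445, 0.1836, 0.1719, 0.1641], E[r] = 0.8320, γ^t·E[r] = 0.673945, running G = 3.014570
t=3: π = [0.1660, 0.1660, 0.1465, 0.1895, 0.1685, 0.1636], E[r] = 0.7832, γ^t·E[r] = 0.570955, running G = 3.585525
t=4: π = [0.1662, 0.1670, 0.1461, 0.1876, 0.1691, 0.1641], E[r] = 0.7924, γ^t·E[r] = 0.519866, running G = 4.105392
t=5: π = [0.1663, 0.1667, 0.1461, 0.1879, 0.1690, 0.1640], E[r] = 0.7898, γ^t·E[r] = 0.466393, running G = 4.571785
t=6: π = [0.1663, 0.1668, 0.1461, 0.1878, 0.1690, 0.1641], E[r] = 0.7903, γ^t·E[r] = 0.420017, running G = 4.991802
t=7: π = [0.1663, 0.1667, 0.1461, 0.1878, 0.1690, 0.1641], E[r] = 0.7902, γ^t·E[r] = 0.377954, running G = 5.369756
t=8: π = [0.1663, 0.1667, 0.1461, 0.1878, 0.1690, 0.1641], E[r] = 0.7902, γ^t·E[r] = 0.340170, running G = 5.709926

G = 5.7099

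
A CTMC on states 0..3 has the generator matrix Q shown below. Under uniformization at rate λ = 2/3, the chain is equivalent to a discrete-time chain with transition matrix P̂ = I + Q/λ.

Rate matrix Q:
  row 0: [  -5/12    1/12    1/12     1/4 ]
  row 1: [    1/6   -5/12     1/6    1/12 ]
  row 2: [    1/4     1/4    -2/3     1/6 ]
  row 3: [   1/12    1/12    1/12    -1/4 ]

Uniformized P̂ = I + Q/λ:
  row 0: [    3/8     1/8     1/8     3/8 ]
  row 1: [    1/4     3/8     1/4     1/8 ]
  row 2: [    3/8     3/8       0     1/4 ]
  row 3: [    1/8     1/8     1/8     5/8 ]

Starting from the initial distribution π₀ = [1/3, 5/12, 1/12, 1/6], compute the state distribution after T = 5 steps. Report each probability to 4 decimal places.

π = [0.2478, 0.2120, 0.1348, 0.4053]

t=0: π = [0.3333, 0.4167, 0.0833, 0.1667]
t=1: π = [0.2813, 0.2500, 0.1667, 0.3021]
t=2: π = [0.2682, 0.2292, 0.1354, 0.3672]
t=3: π = [0.2546, 0.2161, 0.1367, 0.3926]
t=4: π = [0.2498, 0.2132, 0.1349, 0.4020]
t=5: π = [0.2478, 0.2120, 0.1348, 0.4053]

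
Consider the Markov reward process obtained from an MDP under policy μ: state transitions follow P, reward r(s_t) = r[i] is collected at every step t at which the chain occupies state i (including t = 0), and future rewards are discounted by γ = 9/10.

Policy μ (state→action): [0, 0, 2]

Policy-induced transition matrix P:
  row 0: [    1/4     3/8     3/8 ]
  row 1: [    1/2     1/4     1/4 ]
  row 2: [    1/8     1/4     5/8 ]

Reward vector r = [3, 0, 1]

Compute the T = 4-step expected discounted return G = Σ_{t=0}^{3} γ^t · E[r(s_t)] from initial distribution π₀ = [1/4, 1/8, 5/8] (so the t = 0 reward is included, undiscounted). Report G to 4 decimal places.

G = 4.2918

t=0: π = [0.2500, 0.1250, 0.6250], E[r] = 1.3750, γ^t·E[r] = 1.375000, running G = 1.375000
t=1: π = [0.2031, 0.2813, 0.5156], E[r] = 1.1250, γ^t·E[r] = 1.012500, running G = 2.387500
t=2: π = [0.2559, 0.2754, 0.4688], E[r] = 1.2363, γ^t·E[r] = 1.001426, running G = 3.388926
t=3: π = [0.2603, 0.2820, 0.4578], E[r] = 1.2385, γ^t·E[r] = 0.902885, running G = 4.291811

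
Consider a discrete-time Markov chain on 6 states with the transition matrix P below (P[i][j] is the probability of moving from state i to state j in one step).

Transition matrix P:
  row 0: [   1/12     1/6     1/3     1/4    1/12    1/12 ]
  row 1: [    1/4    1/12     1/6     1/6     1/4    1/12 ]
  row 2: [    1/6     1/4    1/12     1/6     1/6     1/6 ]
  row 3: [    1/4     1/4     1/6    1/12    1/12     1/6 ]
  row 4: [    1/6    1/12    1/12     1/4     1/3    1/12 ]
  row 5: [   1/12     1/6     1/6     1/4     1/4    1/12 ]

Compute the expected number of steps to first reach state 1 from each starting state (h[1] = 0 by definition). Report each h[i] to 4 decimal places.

h = [5.3692, 0.0000, 5.0901, 5.0371, 6.0588, 5.5307]

First-step conditioning: h[1] = 0; for i ≠ 1, h[i] = 1 + Σ_k P[i][k]·h[k].
  h[0] = 1 + 1/12·h[0] + 1/3·h[2] + 1/4·h[3] + 1/12·h[4] + 1/12·h[5]
  h[2] = 1 + 1/6·h[0] + 1/12·h[2] + 1/6·h[3] + 1/6·h[4] + 1/6·h[5]
  h[3] = 1 + 1/4·h[0] + 1/6·h[2] + 1/12·h[3] + 1/12·h[4] + 1/6·h[5]
  h[4] = 1 + 1/6·h[0] + 1/12·h[2] + 1/4·h[3] + 1/3·h[4] + 1/12·h[5]
  h[5] = 1 + 1/12·h[0] + 1/6·h[2] + 1/4·h[3] + 1/4·h[4] + 1/12·h[5]
Solving the 5×5 linear system over states ≠ 1 gives exactly h = [27936/5203, 0, 26484/5203, 26208/5203, 31524/5203, 2616/473] (h[1] = 0 is the target).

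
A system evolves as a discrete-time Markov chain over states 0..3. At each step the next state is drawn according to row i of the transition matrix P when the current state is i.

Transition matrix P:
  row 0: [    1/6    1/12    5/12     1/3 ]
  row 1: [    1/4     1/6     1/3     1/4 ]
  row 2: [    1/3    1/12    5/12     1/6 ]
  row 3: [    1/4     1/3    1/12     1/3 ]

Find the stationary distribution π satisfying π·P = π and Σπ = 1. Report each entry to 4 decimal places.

π = [0.2549, 0.1638, 0.3139, 0.2674]

Balance equations π_j = Σ_i π_i·P[i][j]:
  π_0 = 1/6·π_0 + 1/4·π_1 + 1/3·π_2 + 1/4·π_3
  π_1 = 1/12·π_0 + 1/6·π_1 + 1/12·π_2 + 1/3·π_3
  π_2 = 5/12·π_0 + 1/3·π_1 + 5/12·π_2 + 1/12·π_3
  normalize: π_0 + π_1 + π_2 + π_3 = 1
Solving the linear system gives exactly π = [389/1526, 125/763, 479/1526, 204/763].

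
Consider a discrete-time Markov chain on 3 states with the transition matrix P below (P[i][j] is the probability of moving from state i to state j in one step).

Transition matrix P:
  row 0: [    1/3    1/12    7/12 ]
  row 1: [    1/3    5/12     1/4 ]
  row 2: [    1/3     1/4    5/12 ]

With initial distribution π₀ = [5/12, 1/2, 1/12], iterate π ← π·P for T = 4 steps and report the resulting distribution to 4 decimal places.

π = [0.3333, 0.2335, 0.4332]

t=0: π = [0.4167, 0.5000, 0.0833]
t=1: π = [0.3333, 0.2639, 0.4028]
t=2: π = [0.3333, 0.2384, 0.4282]
t=3: π = [0.3333, 0.2342, 0.4325]
t=4: π = [0.3333, 0.2335, 0.4332]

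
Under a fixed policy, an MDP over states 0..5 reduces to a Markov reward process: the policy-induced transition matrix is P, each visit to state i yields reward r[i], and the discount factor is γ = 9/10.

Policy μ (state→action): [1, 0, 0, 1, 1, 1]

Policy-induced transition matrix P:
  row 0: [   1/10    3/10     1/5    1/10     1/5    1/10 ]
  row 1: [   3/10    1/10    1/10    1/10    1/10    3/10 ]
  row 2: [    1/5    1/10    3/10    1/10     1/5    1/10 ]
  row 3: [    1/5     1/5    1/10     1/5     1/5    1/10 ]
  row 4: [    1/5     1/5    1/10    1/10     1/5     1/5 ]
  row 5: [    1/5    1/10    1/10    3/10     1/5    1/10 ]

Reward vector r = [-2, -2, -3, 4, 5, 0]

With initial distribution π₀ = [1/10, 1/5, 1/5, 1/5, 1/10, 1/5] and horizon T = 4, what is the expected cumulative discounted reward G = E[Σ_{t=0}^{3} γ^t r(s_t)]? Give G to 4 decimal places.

G = 0.9075

t=0: π = [0.1000, 0.2000, 0.2000, 0.2000, 0.1000, 0.2000], E[r] = 0.1000, γ^t·E[r] = 0.100000, running G = 0.100000
t=1: π = [0.2100, 0.1500, 0.1500, 0.1600, 0.1800, 0.1500], E[r] = 0.3700, γ^t·E[r] = 0.333000, running G = 0.433000
t=2: π = [0.1940, 0.1760, 0.1510, 0.1460, 0.1850, 0.1480], E[r] = 0.3160, γ^t·E[r] = 0.255960, running G = 0.688960
t=3: π = [0.1982, 0.1719, 0.1496, 0.1442, 0.1824, 0.1537], E[r] = 0.2998, γ^t·E[r] = 0.218554, running G = 0.907514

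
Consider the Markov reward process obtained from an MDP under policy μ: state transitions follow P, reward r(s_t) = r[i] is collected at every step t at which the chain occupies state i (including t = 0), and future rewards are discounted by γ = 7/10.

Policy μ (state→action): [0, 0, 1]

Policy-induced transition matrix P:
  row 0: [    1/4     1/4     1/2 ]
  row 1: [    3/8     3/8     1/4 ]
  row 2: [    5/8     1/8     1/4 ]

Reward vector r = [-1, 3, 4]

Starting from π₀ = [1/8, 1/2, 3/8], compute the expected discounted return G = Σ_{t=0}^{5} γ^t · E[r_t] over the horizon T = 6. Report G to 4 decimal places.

G = 6.0631

t=0: π = [0.1250, 0.5000, 0.3750], E[r] = 2.8750, γ^t·E[r] = 2.875000, running G = 2.875000
t=1: π = [0.4531, 0.2656, 0.2813], E[r] = 1.4688, γ^t·E[r] = 1.028125, running G = 3.903125
t=2: π = [0.3887, 0.2480, 0.3633], E[r] = 1.8086, γ^t·E[r] = 0.886211, running G = 4.789336
t=3: π = [0.4172, 0.2356, 0.3472], E[r] = 1.6782, γ^t·E[r] = 0.575630, running G = 5.364966
t=4: π = [0.4096, 0.2361, 0.3543], E[r] = 1.7158, γ^t·E[r] = 0.411954, running G = 5.776920
t=5: π = [0.4124, 0.2352, 0.3524], E[r] = 1.7029, γ^t·E[r] = 0.286210, running G = 6.063130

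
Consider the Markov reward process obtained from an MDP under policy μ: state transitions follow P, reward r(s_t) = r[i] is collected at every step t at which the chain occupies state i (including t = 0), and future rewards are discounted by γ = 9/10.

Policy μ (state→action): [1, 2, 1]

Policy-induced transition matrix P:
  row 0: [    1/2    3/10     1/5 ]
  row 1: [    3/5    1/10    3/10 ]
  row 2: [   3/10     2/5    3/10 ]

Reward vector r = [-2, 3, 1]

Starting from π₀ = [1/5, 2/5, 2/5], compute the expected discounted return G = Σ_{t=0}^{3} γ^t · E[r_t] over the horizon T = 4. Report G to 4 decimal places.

G = 1.5212

t=0: π = [0.2000, 0.4000, 0.4000], E[r] = 1.2000, γ^t·E[r] = 1.200000, running G = 1.200000
t=1: π = [0.4600, 0.2600, 0.2800], E[r] = 0.1400, γ^t·E[r] = 0.126000, running G = 1.326000
t=2: π = [0.4700, 0.2760, 0.2540], E[r] = 0.1420, γ^t·E[r] = 0.115020, running G = 1.441020
t=3: π = [0.4768, 0.2702, 0.2530], E[r] = 0.1100, γ^t·E[r] = 0.080190, running G = 1.521210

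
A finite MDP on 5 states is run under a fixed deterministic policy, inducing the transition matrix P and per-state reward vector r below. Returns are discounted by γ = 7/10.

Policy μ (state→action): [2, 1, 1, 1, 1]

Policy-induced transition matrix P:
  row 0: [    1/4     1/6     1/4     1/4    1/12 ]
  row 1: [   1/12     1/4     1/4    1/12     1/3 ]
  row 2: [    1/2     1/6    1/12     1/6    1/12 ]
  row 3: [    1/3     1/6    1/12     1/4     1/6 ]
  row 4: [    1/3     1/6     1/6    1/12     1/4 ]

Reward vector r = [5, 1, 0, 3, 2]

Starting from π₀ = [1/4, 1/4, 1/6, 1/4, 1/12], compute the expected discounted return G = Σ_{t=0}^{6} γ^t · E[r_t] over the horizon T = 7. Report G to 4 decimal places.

G = 7.5738

t=0: π = [0.2500, 0.2500, 0.1667, 0.2500, 0.0833], E[r] = 2.4167, γ^t·E[r] = 2.416667, running G = 2.416667
t=1: π = [0.2778, 0.1875, 0.1736, 0.1806, 0.1806], E[r] = 2.4792, γ^t·E[r] = 1.735417, running G = 4.152083
t=2: π = [0.2922, 0.1823, 0.1759, 0.1742, 0.1753], E[r] = 2.5168, γ^t·E[r] = 1.233223, running G = 5.385307
t=3: π = [0.2927, 0.1819, 0.1770, 0.1757, 0.1726], E[r] = 2.5180, γ^t·E[r] = 0.863670, running G = 6.248977
t=4: π = [0.2930, 0.1818, 0.1768, 0.1762, 0.1722], E[r] = 2.5196, γ^t·E[r] = 0.604967, running G = 6.853944
t=5: π = [0.2929, 0.1818, 0.1768, 0.1763, 0.1722], E[r] = 2.5196, γ^t·E[r] = 0.423469, running G = 7.277413
t=6: π = [0.2929, 0.1818, 0.1768, 0.1763, 0.1722], E[r] = 2.5196, γ^t·E[r] = 0.296434, running G = 7.573848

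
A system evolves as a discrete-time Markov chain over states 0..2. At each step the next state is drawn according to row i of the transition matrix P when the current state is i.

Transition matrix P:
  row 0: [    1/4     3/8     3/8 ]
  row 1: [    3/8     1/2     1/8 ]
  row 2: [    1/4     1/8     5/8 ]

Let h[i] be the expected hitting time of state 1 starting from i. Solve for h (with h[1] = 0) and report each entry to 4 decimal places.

h = [4.0000, 0.0000, 5.3333]

First-step conditioning: h[1] = 0; for i ≠ 1, h[i] = 1 + Σ_k P[i][k]·h[k].
  h[0] = 1 + 1/4·h[0] + 3/8·h[2]
  h[2] = 1 + 1/4·h[0] + 5/8·h[2]
Solving the 2×2 linear system over states ≠ 1 gives exactly h = [4, 0, 16/3] (h[1] = 0 is the target).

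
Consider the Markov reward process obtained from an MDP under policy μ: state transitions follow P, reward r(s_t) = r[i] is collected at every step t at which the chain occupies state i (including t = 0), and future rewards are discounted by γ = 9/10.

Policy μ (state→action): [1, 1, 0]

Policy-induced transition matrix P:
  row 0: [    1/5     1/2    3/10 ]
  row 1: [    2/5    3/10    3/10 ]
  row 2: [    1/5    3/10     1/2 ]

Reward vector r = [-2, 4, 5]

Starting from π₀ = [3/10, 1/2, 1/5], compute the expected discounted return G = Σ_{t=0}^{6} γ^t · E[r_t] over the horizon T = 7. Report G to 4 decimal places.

t=0: π = [0.3000, 0.5000, 0.2000], E[r] = 2.4000, γ^t·E[r] = 2.400000, running G = 2.400000
t=1: π = [0.3000, 0.3600, 0.3400], E[r] = 2.5400, γ^t·E[r] = 2.286000, running G = 4.686000
t=2: π = [0.2720, 0.3600, 0.3680], E[r] = 2.7360, γ^t·E[r] = 2.216160, running G = 6.902160
t=3: π = [0.2720, 0.3544, 0.3736], E[r] = 2.7416, γ^t·E[r] = 1.998626, running G = 8.900786
t=4: π = [0.2709, 0.3544, 0.3747], E[r] = 2.7494, γ^t·E[r] = 1.803908, running G = 10.704694
t=5: π = [0.2709, 0.3542, 0.3749], E[r] = 2.7497, γ^t·E[r] = 1.623649, running G = 12.328343
t=6: π = [0.2708, 0.3542, 0.3750], E[r] = 2.7500, γ^t·E[r] = 1.461451, running G = 13.789794

G = 13.7898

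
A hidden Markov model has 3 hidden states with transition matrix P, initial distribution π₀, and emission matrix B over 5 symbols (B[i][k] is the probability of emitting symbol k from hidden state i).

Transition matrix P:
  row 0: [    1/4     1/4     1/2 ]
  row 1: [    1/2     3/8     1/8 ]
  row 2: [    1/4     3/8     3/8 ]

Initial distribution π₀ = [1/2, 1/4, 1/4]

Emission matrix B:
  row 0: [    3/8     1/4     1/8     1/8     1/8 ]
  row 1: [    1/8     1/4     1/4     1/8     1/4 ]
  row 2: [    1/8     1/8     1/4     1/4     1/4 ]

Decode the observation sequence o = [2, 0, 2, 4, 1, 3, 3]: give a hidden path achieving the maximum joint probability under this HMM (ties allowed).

t=0: δ = [6.250e-02, 6.250e-02, 6.250e-02]  (obs o_0=2)
t=1: δ = [1.172e-02, 2.930e-03, 3.906e-03]  ψ = [1, 1, 0]  (obs o_1=0)
t=2: δ = [3.662e-04, 7.324e-04, 1.465e-03]  ψ = [0, 0, 0]  (obs o_2=2)
t=3: δ = [4.578e-05, 1.373e-04, 1.373e-04]  ψ = [1, 2, 2]  (obs o_3=4)
t=4: δ = [1.717e-05, 1.287e-05, 6.437e-06]  ψ = [1, 1, 2]  (obs o_4=1)
t=5: δ = [8.047e-07, 6.035e-07, 2.146e-06]  ψ = [1, 1, 0]  (obs o_5=3)
t=6: δ = [6.706e-08, 1.006e-07, 2.012e-07]  ψ = [2, 2, 2]  (obs o_6=3)
backtrack: best end state = 2; path = [1, 0, 2, 1, 0, 2, 2]

path = [1, 0, 2, 1, 0, 2, 2]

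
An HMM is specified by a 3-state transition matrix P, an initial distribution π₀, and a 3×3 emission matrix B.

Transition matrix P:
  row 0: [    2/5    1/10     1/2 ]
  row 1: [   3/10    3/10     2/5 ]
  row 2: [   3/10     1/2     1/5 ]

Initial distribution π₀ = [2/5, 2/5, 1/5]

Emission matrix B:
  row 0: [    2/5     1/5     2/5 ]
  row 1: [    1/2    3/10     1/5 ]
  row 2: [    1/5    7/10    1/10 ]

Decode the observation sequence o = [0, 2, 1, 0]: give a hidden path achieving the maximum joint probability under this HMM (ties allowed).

t=0: δ = [1.600e-01, 2.000e-01, 4.000e-02]  (obs o_0=0)
t=1: δ = [2.560e-02, 1.200e-02, 8.000e-03]  ψ = [0, 1, 0]  (obs o_1=2)
t=2: δ = [2.048e-03, 1.200e-03, 8.960e-03]  ψ = [0, 2, 0]  (obs o_2=1)
t=3: δ = [1.075e-03, 2.240e-03, 3.584e-04]  ψ = [2, 2, 2]  (obs o_3=0)
backtrack: best end state = 1; path = [0, 0, 2, 1]

path = [0, 0, 2, 1]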